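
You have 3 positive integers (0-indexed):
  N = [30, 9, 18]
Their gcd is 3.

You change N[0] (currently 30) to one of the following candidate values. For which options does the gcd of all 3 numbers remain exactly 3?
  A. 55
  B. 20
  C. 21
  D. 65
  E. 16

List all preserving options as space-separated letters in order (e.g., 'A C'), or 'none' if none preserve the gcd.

Answer: C

Derivation:
Old gcd = 3; gcd of others (without N[0]) = 9
New gcd for candidate v: gcd(9, v). Preserves old gcd iff gcd(9, v) = 3.
  Option A: v=55, gcd(9,55)=1 -> changes
  Option B: v=20, gcd(9,20)=1 -> changes
  Option C: v=21, gcd(9,21)=3 -> preserves
  Option D: v=65, gcd(9,65)=1 -> changes
  Option E: v=16, gcd(9,16)=1 -> changes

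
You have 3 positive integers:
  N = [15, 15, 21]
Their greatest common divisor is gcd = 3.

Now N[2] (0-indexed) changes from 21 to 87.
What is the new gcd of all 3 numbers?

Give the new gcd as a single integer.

Numbers: [15, 15, 21], gcd = 3
Change: index 2, 21 -> 87
gcd of the OTHER numbers (without index 2): gcd([15, 15]) = 15
New gcd = gcd(g_others, new_val) = gcd(15, 87) = 3

Answer: 3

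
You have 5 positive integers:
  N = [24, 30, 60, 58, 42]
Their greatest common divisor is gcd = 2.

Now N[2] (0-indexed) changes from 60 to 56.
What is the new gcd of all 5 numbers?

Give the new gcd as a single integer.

Numbers: [24, 30, 60, 58, 42], gcd = 2
Change: index 2, 60 -> 56
gcd of the OTHER numbers (without index 2): gcd([24, 30, 58, 42]) = 2
New gcd = gcd(g_others, new_val) = gcd(2, 56) = 2

Answer: 2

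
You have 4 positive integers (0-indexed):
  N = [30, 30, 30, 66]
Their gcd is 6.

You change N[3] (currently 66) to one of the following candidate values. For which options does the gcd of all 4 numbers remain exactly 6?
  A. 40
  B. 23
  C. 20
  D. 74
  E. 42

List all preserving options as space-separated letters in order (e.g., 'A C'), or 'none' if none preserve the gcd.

Answer: E

Derivation:
Old gcd = 6; gcd of others (without N[3]) = 30
New gcd for candidate v: gcd(30, v). Preserves old gcd iff gcd(30, v) = 6.
  Option A: v=40, gcd(30,40)=10 -> changes
  Option B: v=23, gcd(30,23)=1 -> changes
  Option C: v=20, gcd(30,20)=10 -> changes
  Option D: v=74, gcd(30,74)=2 -> changes
  Option E: v=42, gcd(30,42)=6 -> preserves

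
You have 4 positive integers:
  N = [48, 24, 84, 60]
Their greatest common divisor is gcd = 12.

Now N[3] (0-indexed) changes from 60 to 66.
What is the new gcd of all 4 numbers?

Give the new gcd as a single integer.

Answer: 6

Derivation:
Numbers: [48, 24, 84, 60], gcd = 12
Change: index 3, 60 -> 66
gcd of the OTHER numbers (without index 3): gcd([48, 24, 84]) = 12
New gcd = gcd(g_others, new_val) = gcd(12, 66) = 6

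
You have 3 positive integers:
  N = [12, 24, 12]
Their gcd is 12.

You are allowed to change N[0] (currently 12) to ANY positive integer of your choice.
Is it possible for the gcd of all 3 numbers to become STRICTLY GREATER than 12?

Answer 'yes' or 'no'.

Answer: no

Derivation:
Current gcd = 12
gcd of all OTHER numbers (without N[0]=12): gcd([24, 12]) = 12
The new gcd after any change is gcd(12, new_value).
This can be at most 12.
Since 12 = old gcd 12, the gcd can only stay the same or decrease.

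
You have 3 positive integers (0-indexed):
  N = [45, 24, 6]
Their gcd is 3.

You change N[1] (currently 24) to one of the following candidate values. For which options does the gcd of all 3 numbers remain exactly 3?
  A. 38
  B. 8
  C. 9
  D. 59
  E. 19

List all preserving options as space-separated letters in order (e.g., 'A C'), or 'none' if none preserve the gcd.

Old gcd = 3; gcd of others (without N[1]) = 3
New gcd for candidate v: gcd(3, v). Preserves old gcd iff gcd(3, v) = 3.
  Option A: v=38, gcd(3,38)=1 -> changes
  Option B: v=8, gcd(3,8)=1 -> changes
  Option C: v=9, gcd(3,9)=3 -> preserves
  Option D: v=59, gcd(3,59)=1 -> changes
  Option E: v=19, gcd(3,19)=1 -> changes

Answer: C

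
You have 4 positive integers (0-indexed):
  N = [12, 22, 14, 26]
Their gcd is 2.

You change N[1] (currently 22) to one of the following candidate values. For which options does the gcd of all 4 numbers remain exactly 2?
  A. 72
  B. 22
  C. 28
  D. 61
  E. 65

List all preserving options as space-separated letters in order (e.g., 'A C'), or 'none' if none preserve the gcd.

Old gcd = 2; gcd of others (without N[1]) = 2
New gcd for candidate v: gcd(2, v). Preserves old gcd iff gcd(2, v) = 2.
  Option A: v=72, gcd(2,72)=2 -> preserves
  Option B: v=22, gcd(2,22)=2 -> preserves
  Option C: v=28, gcd(2,28)=2 -> preserves
  Option D: v=61, gcd(2,61)=1 -> changes
  Option E: v=65, gcd(2,65)=1 -> changes

Answer: A B C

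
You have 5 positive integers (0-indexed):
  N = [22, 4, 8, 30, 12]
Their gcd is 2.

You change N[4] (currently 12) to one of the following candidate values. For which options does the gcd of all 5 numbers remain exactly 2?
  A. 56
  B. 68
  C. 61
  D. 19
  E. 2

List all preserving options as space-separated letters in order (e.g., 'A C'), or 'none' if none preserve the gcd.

Answer: A B E

Derivation:
Old gcd = 2; gcd of others (without N[4]) = 2
New gcd for candidate v: gcd(2, v). Preserves old gcd iff gcd(2, v) = 2.
  Option A: v=56, gcd(2,56)=2 -> preserves
  Option B: v=68, gcd(2,68)=2 -> preserves
  Option C: v=61, gcd(2,61)=1 -> changes
  Option D: v=19, gcd(2,19)=1 -> changes
  Option E: v=2, gcd(2,2)=2 -> preserves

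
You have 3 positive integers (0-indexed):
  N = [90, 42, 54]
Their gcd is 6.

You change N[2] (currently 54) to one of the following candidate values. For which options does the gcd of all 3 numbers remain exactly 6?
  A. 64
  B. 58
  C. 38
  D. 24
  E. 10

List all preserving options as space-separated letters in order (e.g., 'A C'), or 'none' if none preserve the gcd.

Answer: D

Derivation:
Old gcd = 6; gcd of others (without N[2]) = 6
New gcd for candidate v: gcd(6, v). Preserves old gcd iff gcd(6, v) = 6.
  Option A: v=64, gcd(6,64)=2 -> changes
  Option B: v=58, gcd(6,58)=2 -> changes
  Option C: v=38, gcd(6,38)=2 -> changes
  Option D: v=24, gcd(6,24)=6 -> preserves
  Option E: v=10, gcd(6,10)=2 -> changes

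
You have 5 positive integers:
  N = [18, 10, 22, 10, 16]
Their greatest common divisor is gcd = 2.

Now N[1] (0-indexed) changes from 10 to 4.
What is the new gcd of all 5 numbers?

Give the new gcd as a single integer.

Numbers: [18, 10, 22, 10, 16], gcd = 2
Change: index 1, 10 -> 4
gcd of the OTHER numbers (without index 1): gcd([18, 22, 10, 16]) = 2
New gcd = gcd(g_others, new_val) = gcd(2, 4) = 2

Answer: 2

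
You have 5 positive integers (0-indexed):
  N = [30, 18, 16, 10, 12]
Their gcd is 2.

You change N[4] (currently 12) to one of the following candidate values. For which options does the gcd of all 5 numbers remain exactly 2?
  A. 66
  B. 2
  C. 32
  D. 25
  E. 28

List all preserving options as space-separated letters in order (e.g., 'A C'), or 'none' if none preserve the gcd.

Answer: A B C E

Derivation:
Old gcd = 2; gcd of others (without N[4]) = 2
New gcd for candidate v: gcd(2, v). Preserves old gcd iff gcd(2, v) = 2.
  Option A: v=66, gcd(2,66)=2 -> preserves
  Option B: v=2, gcd(2,2)=2 -> preserves
  Option C: v=32, gcd(2,32)=2 -> preserves
  Option D: v=25, gcd(2,25)=1 -> changes
  Option E: v=28, gcd(2,28)=2 -> preserves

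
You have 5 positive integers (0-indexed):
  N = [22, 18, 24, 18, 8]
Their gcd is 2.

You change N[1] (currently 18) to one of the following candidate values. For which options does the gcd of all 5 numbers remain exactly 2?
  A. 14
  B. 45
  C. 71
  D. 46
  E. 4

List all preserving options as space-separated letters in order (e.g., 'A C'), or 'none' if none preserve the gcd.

Answer: A D E

Derivation:
Old gcd = 2; gcd of others (without N[1]) = 2
New gcd for candidate v: gcd(2, v). Preserves old gcd iff gcd(2, v) = 2.
  Option A: v=14, gcd(2,14)=2 -> preserves
  Option B: v=45, gcd(2,45)=1 -> changes
  Option C: v=71, gcd(2,71)=1 -> changes
  Option D: v=46, gcd(2,46)=2 -> preserves
  Option E: v=4, gcd(2,4)=2 -> preserves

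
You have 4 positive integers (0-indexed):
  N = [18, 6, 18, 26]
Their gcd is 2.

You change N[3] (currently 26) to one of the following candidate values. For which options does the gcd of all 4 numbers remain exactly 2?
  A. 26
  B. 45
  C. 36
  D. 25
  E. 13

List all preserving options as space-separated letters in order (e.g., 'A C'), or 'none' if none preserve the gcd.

Answer: A

Derivation:
Old gcd = 2; gcd of others (without N[3]) = 6
New gcd for candidate v: gcd(6, v). Preserves old gcd iff gcd(6, v) = 2.
  Option A: v=26, gcd(6,26)=2 -> preserves
  Option B: v=45, gcd(6,45)=3 -> changes
  Option C: v=36, gcd(6,36)=6 -> changes
  Option D: v=25, gcd(6,25)=1 -> changes
  Option E: v=13, gcd(6,13)=1 -> changes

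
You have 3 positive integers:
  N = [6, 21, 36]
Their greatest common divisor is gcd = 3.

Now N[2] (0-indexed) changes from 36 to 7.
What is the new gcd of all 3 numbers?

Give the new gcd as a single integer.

Numbers: [6, 21, 36], gcd = 3
Change: index 2, 36 -> 7
gcd of the OTHER numbers (without index 2): gcd([6, 21]) = 3
New gcd = gcd(g_others, new_val) = gcd(3, 7) = 1

Answer: 1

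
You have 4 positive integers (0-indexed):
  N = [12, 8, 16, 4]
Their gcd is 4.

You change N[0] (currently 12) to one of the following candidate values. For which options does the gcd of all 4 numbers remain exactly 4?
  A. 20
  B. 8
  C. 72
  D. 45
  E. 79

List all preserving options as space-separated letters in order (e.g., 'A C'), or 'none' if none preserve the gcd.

Answer: A B C

Derivation:
Old gcd = 4; gcd of others (without N[0]) = 4
New gcd for candidate v: gcd(4, v). Preserves old gcd iff gcd(4, v) = 4.
  Option A: v=20, gcd(4,20)=4 -> preserves
  Option B: v=8, gcd(4,8)=4 -> preserves
  Option C: v=72, gcd(4,72)=4 -> preserves
  Option D: v=45, gcd(4,45)=1 -> changes
  Option E: v=79, gcd(4,79)=1 -> changes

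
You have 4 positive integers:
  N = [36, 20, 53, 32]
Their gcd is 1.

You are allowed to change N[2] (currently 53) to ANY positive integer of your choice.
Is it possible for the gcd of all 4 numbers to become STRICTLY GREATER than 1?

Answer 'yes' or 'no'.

Answer: yes

Derivation:
Current gcd = 1
gcd of all OTHER numbers (without N[2]=53): gcd([36, 20, 32]) = 4
The new gcd after any change is gcd(4, new_value).
This can be at most 4.
Since 4 > old gcd 1, the gcd CAN increase (e.g., set N[2] = 4).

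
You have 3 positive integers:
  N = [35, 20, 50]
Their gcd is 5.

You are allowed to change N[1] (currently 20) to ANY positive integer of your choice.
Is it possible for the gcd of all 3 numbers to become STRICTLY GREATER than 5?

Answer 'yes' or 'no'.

Current gcd = 5
gcd of all OTHER numbers (without N[1]=20): gcd([35, 50]) = 5
The new gcd after any change is gcd(5, new_value).
This can be at most 5.
Since 5 = old gcd 5, the gcd can only stay the same or decrease.

Answer: no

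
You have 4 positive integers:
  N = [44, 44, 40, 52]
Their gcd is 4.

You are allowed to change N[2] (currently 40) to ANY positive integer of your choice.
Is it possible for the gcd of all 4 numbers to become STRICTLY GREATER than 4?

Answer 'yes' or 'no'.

Current gcd = 4
gcd of all OTHER numbers (without N[2]=40): gcd([44, 44, 52]) = 4
The new gcd after any change is gcd(4, new_value).
This can be at most 4.
Since 4 = old gcd 4, the gcd can only stay the same or decrease.

Answer: no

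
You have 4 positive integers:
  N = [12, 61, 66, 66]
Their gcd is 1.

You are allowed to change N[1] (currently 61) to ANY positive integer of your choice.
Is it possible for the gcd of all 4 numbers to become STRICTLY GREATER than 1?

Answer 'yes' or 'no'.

Answer: yes

Derivation:
Current gcd = 1
gcd of all OTHER numbers (without N[1]=61): gcd([12, 66, 66]) = 6
The new gcd after any change is gcd(6, new_value).
This can be at most 6.
Since 6 > old gcd 1, the gcd CAN increase (e.g., set N[1] = 6).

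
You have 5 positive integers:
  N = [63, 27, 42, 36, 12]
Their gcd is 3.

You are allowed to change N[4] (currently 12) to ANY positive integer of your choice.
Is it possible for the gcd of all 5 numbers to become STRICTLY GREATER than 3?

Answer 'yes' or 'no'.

Answer: no

Derivation:
Current gcd = 3
gcd of all OTHER numbers (without N[4]=12): gcd([63, 27, 42, 36]) = 3
The new gcd after any change is gcd(3, new_value).
This can be at most 3.
Since 3 = old gcd 3, the gcd can only stay the same or decrease.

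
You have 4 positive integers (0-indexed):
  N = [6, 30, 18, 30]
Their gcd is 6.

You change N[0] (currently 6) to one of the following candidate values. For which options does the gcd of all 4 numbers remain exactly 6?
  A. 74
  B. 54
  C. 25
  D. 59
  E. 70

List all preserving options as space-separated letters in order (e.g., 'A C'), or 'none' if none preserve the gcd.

Old gcd = 6; gcd of others (without N[0]) = 6
New gcd for candidate v: gcd(6, v). Preserves old gcd iff gcd(6, v) = 6.
  Option A: v=74, gcd(6,74)=2 -> changes
  Option B: v=54, gcd(6,54)=6 -> preserves
  Option C: v=25, gcd(6,25)=1 -> changes
  Option D: v=59, gcd(6,59)=1 -> changes
  Option E: v=70, gcd(6,70)=2 -> changes

Answer: B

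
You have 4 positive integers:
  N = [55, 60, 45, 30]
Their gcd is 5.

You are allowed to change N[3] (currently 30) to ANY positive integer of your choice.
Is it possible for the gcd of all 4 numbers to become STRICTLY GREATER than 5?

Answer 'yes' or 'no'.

Answer: no

Derivation:
Current gcd = 5
gcd of all OTHER numbers (without N[3]=30): gcd([55, 60, 45]) = 5
The new gcd after any change is gcd(5, new_value).
This can be at most 5.
Since 5 = old gcd 5, the gcd can only stay the same or decrease.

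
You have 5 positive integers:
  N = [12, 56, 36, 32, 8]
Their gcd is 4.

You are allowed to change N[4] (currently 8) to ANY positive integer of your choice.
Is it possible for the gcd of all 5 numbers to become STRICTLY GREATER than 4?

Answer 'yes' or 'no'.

Current gcd = 4
gcd of all OTHER numbers (without N[4]=8): gcd([12, 56, 36, 32]) = 4
The new gcd after any change is gcd(4, new_value).
This can be at most 4.
Since 4 = old gcd 4, the gcd can only stay the same or decrease.

Answer: no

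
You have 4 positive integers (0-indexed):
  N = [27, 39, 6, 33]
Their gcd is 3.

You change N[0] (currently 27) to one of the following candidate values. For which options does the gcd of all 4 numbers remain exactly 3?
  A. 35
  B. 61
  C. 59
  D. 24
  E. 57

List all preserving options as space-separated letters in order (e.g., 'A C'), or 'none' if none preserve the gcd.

Old gcd = 3; gcd of others (without N[0]) = 3
New gcd for candidate v: gcd(3, v). Preserves old gcd iff gcd(3, v) = 3.
  Option A: v=35, gcd(3,35)=1 -> changes
  Option B: v=61, gcd(3,61)=1 -> changes
  Option C: v=59, gcd(3,59)=1 -> changes
  Option D: v=24, gcd(3,24)=3 -> preserves
  Option E: v=57, gcd(3,57)=3 -> preserves

Answer: D E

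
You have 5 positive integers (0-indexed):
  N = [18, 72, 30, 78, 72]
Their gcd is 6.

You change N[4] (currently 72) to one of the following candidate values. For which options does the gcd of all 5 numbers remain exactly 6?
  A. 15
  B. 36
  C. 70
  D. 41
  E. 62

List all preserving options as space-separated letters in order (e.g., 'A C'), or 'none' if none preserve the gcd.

Answer: B

Derivation:
Old gcd = 6; gcd of others (without N[4]) = 6
New gcd for candidate v: gcd(6, v). Preserves old gcd iff gcd(6, v) = 6.
  Option A: v=15, gcd(6,15)=3 -> changes
  Option B: v=36, gcd(6,36)=6 -> preserves
  Option C: v=70, gcd(6,70)=2 -> changes
  Option D: v=41, gcd(6,41)=1 -> changes
  Option E: v=62, gcd(6,62)=2 -> changes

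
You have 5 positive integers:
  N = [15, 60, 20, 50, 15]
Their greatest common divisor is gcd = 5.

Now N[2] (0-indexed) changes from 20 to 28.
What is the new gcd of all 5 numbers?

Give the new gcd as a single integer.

Numbers: [15, 60, 20, 50, 15], gcd = 5
Change: index 2, 20 -> 28
gcd of the OTHER numbers (without index 2): gcd([15, 60, 50, 15]) = 5
New gcd = gcd(g_others, new_val) = gcd(5, 28) = 1

Answer: 1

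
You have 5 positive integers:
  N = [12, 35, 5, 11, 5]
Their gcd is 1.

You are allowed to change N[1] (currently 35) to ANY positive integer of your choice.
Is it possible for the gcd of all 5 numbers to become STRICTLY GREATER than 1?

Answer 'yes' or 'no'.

Answer: no

Derivation:
Current gcd = 1
gcd of all OTHER numbers (without N[1]=35): gcd([12, 5, 11, 5]) = 1
The new gcd after any change is gcd(1, new_value).
This can be at most 1.
Since 1 = old gcd 1, the gcd can only stay the same or decrease.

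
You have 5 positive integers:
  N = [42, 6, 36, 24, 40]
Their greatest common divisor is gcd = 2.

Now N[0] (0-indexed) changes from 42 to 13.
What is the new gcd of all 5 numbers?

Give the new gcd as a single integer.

Answer: 1

Derivation:
Numbers: [42, 6, 36, 24, 40], gcd = 2
Change: index 0, 42 -> 13
gcd of the OTHER numbers (without index 0): gcd([6, 36, 24, 40]) = 2
New gcd = gcd(g_others, new_val) = gcd(2, 13) = 1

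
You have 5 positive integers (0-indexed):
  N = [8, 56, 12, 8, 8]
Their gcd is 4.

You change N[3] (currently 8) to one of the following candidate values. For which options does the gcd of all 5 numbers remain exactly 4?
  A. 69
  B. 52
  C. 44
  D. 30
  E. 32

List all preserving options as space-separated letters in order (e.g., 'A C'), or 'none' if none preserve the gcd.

Old gcd = 4; gcd of others (without N[3]) = 4
New gcd for candidate v: gcd(4, v). Preserves old gcd iff gcd(4, v) = 4.
  Option A: v=69, gcd(4,69)=1 -> changes
  Option B: v=52, gcd(4,52)=4 -> preserves
  Option C: v=44, gcd(4,44)=4 -> preserves
  Option D: v=30, gcd(4,30)=2 -> changes
  Option E: v=32, gcd(4,32)=4 -> preserves

Answer: B C E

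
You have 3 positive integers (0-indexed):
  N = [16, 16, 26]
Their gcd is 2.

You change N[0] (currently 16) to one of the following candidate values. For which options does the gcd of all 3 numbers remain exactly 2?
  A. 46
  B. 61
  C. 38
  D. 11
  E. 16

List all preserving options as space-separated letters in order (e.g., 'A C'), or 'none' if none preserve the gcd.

Answer: A C E

Derivation:
Old gcd = 2; gcd of others (without N[0]) = 2
New gcd for candidate v: gcd(2, v). Preserves old gcd iff gcd(2, v) = 2.
  Option A: v=46, gcd(2,46)=2 -> preserves
  Option B: v=61, gcd(2,61)=1 -> changes
  Option C: v=38, gcd(2,38)=2 -> preserves
  Option D: v=11, gcd(2,11)=1 -> changes
  Option E: v=16, gcd(2,16)=2 -> preserves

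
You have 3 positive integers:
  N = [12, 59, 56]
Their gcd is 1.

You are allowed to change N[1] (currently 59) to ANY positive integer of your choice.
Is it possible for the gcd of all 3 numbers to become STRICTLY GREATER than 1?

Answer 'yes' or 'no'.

Answer: yes

Derivation:
Current gcd = 1
gcd of all OTHER numbers (without N[1]=59): gcd([12, 56]) = 4
The new gcd after any change is gcd(4, new_value).
This can be at most 4.
Since 4 > old gcd 1, the gcd CAN increase (e.g., set N[1] = 4).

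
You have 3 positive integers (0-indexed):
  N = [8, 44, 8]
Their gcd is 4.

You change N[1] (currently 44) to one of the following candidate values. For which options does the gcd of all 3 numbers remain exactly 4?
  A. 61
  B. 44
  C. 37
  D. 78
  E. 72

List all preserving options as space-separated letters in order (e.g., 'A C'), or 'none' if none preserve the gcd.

Answer: B

Derivation:
Old gcd = 4; gcd of others (without N[1]) = 8
New gcd for candidate v: gcd(8, v). Preserves old gcd iff gcd(8, v) = 4.
  Option A: v=61, gcd(8,61)=1 -> changes
  Option B: v=44, gcd(8,44)=4 -> preserves
  Option C: v=37, gcd(8,37)=1 -> changes
  Option D: v=78, gcd(8,78)=2 -> changes
  Option E: v=72, gcd(8,72)=8 -> changes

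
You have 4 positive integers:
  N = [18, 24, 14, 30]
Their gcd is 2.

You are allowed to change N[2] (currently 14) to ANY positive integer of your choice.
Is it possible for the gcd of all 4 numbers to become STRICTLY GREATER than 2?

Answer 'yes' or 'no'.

Answer: yes

Derivation:
Current gcd = 2
gcd of all OTHER numbers (without N[2]=14): gcd([18, 24, 30]) = 6
The new gcd after any change is gcd(6, new_value).
This can be at most 6.
Since 6 > old gcd 2, the gcd CAN increase (e.g., set N[2] = 6).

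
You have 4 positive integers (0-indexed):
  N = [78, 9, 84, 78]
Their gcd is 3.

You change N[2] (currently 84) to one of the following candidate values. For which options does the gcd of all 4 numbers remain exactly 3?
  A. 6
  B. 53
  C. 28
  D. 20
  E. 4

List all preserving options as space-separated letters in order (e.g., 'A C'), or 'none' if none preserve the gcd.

Old gcd = 3; gcd of others (without N[2]) = 3
New gcd for candidate v: gcd(3, v). Preserves old gcd iff gcd(3, v) = 3.
  Option A: v=6, gcd(3,6)=3 -> preserves
  Option B: v=53, gcd(3,53)=1 -> changes
  Option C: v=28, gcd(3,28)=1 -> changes
  Option D: v=20, gcd(3,20)=1 -> changes
  Option E: v=4, gcd(3,4)=1 -> changes

Answer: A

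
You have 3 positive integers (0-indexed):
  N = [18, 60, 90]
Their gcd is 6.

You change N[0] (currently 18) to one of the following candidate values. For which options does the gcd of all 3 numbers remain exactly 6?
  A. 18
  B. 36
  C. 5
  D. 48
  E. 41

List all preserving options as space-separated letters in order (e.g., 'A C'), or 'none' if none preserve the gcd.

Answer: A B D

Derivation:
Old gcd = 6; gcd of others (without N[0]) = 30
New gcd for candidate v: gcd(30, v). Preserves old gcd iff gcd(30, v) = 6.
  Option A: v=18, gcd(30,18)=6 -> preserves
  Option B: v=36, gcd(30,36)=6 -> preserves
  Option C: v=5, gcd(30,5)=5 -> changes
  Option D: v=48, gcd(30,48)=6 -> preserves
  Option E: v=41, gcd(30,41)=1 -> changes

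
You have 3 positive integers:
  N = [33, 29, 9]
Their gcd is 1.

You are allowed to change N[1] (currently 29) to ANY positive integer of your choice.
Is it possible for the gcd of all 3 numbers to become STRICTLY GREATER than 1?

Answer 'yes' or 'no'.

Answer: yes

Derivation:
Current gcd = 1
gcd of all OTHER numbers (without N[1]=29): gcd([33, 9]) = 3
The new gcd after any change is gcd(3, new_value).
This can be at most 3.
Since 3 > old gcd 1, the gcd CAN increase (e.g., set N[1] = 3).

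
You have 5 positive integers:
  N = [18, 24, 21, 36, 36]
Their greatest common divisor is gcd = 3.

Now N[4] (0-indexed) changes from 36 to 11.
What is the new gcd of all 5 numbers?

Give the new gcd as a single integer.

Numbers: [18, 24, 21, 36, 36], gcd = 3
Change: index 4, 36 -> 11
gcd of the OTHER numbers (without index 4): gcd([18, 24, 21, 36]) = 3
New gcd = gcd(g_others, new_val) = gcd(3, 11) = 1

Answer: 1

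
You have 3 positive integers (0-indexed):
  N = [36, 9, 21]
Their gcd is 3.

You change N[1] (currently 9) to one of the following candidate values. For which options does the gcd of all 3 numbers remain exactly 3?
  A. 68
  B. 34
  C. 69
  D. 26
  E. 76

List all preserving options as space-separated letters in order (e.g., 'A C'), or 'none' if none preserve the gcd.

Answer: C

Derivation:
Old gcd = 3; gcd of others (without N[1]) = 3
New gcd for candidate v: gcd(3, v). Preserves old gcd iff gcd(3, v) = 3.
  Option A: v=68, gcd(3,68)=1 -> changes
  Option B: v=34, gcd(3,34)=1 -> changes
  Option C: v=69, gcd(3,69)=3 -> preserves
  Option D: v=26, gcd(3,26)=1 -> changes
  Option E: v=76, gcd(3,76)=1 -> changes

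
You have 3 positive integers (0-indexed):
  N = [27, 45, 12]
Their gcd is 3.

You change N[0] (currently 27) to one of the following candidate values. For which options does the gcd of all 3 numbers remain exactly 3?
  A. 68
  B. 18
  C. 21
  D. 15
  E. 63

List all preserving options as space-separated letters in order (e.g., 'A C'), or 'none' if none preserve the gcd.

Answer: B C D E

Derivation:
Old gcd = 3; gcd of others (without N[0]) = 3
New gcd for candidate v: gcd(3, v). Preserves old gcd iff gcd(3, v) = 3.
  Option A: v=68, gcd(3,68)=1 -> changes
  Option B: v=18, gcd(3,18)=3 -> preserves
  Option C: v=21, gcd(3,21)=3 -> preserves
  Option D: v=15, gcd(3,15)=3 -> preserves
  Option E: v=63, gcd(3,63)=3 -> preserves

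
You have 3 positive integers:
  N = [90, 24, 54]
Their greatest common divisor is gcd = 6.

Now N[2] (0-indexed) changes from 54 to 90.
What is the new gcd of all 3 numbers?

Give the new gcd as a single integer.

Numbers: [90, 24, 54], gcd = 6
Change: index 2, 54 -> 90
gcd of the OTHER numbers (without index 2): gcd([90, 24]) = 6
New gcd = gcd(g_others, new_val) = gcd(6, 90) = 6

Answer: 6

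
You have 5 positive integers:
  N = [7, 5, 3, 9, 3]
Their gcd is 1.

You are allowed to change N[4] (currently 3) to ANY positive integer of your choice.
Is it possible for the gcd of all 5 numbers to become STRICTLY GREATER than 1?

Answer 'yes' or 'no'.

Current gcd = 1
gcd of all OTHER numbers (without N[4]=3): gcd([7, 5, 3, 9]) = 1
The new gcd after any change is gcd(1, new_value).
This can be at most 1.
Since 1 = old gcd 1, the gcd can only stay the same or decrease.

Answer: no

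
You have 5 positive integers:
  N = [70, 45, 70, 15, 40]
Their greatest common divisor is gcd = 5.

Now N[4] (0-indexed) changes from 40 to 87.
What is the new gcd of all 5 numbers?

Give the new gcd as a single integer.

Answer: 1

Derivation:
Numbers: [70, 45, 70, 15, 40], gcd = 5
Change: index 4, 40 -> 87
gcd of the OTHER numbers (without index 4): gcd([70, 45, 70, 15]) = 5
New gcd = gcd(g_others, new_val) = gcd(5, 87) = 1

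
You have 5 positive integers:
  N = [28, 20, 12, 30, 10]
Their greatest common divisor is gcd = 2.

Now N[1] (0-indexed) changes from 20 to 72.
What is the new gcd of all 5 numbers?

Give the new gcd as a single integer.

Numbers: [28, 20, 12, 30, 10], gcd = 2
Change: index 1, 20 -> 72
gcd of the OTHER numbers (without index 1): gcd([28, 12, 30, 10]) = 2
New gcd = gcd(g_others, new_val) = gcd(2, 72) = 2

Answer: 2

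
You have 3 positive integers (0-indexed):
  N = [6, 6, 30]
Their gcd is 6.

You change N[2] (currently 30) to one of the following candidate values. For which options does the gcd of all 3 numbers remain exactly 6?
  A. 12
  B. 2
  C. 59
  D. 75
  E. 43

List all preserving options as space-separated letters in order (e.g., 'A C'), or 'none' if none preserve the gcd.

Answer: A

Derivation:
Old gcd = 6; gcd of others (without N[2]) = 6
New gcd for candidate v: gcd(6, v). Preserves old gcd iff gcd(6, v) = 6.
  Option A: v=12, gcd(6,12)=6 -> preserves
  Option B: v=2, gcd(6,2)=2 -> changes
  Option C: v=59, gcd(6,59)=1 -> changes
  Option D: v=75, gcd(6,75)=3 -> changes
  Option E: v=43, gcd(6,43)=1 -> changes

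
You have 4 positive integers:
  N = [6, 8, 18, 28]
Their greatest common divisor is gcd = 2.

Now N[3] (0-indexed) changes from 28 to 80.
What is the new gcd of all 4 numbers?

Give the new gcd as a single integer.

Numbers: [6, 8, 18, 28], gcd = 2
Change: index 3, 28 -> 80
gcd of the OTHER numbers (without index 3): gcd([6, 8, 18]) = 2
New gcd = gcd(g_others, new_val) = gcd(2, 80) = 2

Answer: 2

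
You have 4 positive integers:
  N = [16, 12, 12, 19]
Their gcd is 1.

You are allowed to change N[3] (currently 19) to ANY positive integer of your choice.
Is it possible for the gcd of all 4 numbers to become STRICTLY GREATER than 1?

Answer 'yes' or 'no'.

Current gcd = 1
gcd of all OTHER numbers (without N[3]=19): gcd([16, 12, 12]) = 4
The new gcd after any change is gcd(4, new_value).
This can be at most 4.
Since 4 > old gcd 1, the gcd CAN increase (e.g., set N[3] = 4).

Answer: yes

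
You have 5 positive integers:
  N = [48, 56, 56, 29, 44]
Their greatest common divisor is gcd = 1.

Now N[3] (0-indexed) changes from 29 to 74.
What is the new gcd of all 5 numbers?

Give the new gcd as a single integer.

Numbers: [48, 56, 56, 29, 44], gcd = 1
Change: index 3, 29 -> 74
gcd of the OTHER numbers (without index 3): gcd([48, 56, 56, 44]) = 4
New gcd = gcd(g_others, new_val) = gcd(4, 74) = 2

Answer: 2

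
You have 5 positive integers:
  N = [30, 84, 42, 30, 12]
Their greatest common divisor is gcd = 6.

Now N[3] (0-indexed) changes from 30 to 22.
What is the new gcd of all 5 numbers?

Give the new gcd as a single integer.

Answer: 2

Derivation:
Numbers: [30, 84, 42, 30, 12], gcd = 6
Change: index 3, 30 -> 22
gcd of the OTHER numbers (without index 3): gcd([30, 84, 42, 12]) = 6
New gcd = gcd(g_others, new_val) = gcd(6, 22) = 2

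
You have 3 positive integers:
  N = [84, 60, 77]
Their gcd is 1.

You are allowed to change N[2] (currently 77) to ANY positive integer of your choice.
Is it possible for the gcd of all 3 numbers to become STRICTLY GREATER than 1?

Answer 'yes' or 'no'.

Answer: yes

Derivation:
Current gcd = 1
gcd of all OTHER numbers (without N[2]=77): gcd([84, 60]) = 12
The new gcd after any change is gcd(12, new_value).
This can be at most 12.
Since 12 > old gcd 1, the gcd CAN increase (e.g., set N[2] = 12).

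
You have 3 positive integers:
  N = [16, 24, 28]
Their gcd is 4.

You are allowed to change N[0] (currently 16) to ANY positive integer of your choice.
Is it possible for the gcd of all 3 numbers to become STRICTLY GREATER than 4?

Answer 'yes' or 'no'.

Answer: no

Derivation:
Current gcd = 4
gcd of all OTHER numbers (without N[0]=16): gcd([24, 28]) = 4
The new gcd after any change is gcd(4, new_value).
This can be at most 4.
Since 4 = old gcd 4, the gcd can only stay the same or decrease.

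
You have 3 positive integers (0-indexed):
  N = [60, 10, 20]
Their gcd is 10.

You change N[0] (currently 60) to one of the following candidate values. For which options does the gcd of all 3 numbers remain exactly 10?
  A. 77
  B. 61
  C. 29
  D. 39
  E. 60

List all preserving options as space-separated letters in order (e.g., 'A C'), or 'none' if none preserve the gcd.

Old gcd = 10; gcd of others (without N[0]) = 10
New gcd for candidate v: gcd(10, v). Preserves old gcd iff gcd(10, v) = 10.
  Option A: v=77, gcd(10,77)=1 -> changes
  Option B: v=61, gcd(10,61)=1 -> changes
  Option C: v=29, gcd(10,29)=1 -> changes
  Option D: v=39, gcd(10,39)=1 -> changes
  Option E: v=60, gcd(10,60)=10 -> preserves

Answer: E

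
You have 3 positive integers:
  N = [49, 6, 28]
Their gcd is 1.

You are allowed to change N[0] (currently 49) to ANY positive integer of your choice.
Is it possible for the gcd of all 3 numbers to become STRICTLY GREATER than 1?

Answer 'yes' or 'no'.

Answer: yes

Derivation:
Current gcd = 1
gcd of all OTHER numbers (without N[0]=49): gcd([6, 28]) = 2
The new gcd after any change is gcd(2, new_value).
This can be at most 2.
Since 2 > old gcd 1, the gcd CAN increase (e.g., set N[0] = 2).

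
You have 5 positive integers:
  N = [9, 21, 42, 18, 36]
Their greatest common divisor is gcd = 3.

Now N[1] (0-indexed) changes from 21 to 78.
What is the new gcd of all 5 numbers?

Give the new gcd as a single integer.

Numbers: [9, 21, 42, 18, 36], gcd = 3
Change: index 1, 21 -> 78
gcd of the OTHER numbers (without index 1): gcd([9, 42, 18, 36]) = 3
New gcd = gcd(g_others, new_val) = gcd(3, 78) = 3

Answer: 3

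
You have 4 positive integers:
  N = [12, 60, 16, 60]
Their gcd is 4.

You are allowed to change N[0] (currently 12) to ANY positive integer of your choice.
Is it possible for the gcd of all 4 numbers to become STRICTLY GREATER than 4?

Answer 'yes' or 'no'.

Current gcd = 4
gcd of all OTHER numbers (without N[0]=12): gcd([60, 16, 60]) = 4
The new gcd after any change is gcd(4, new_value).
This can be at most 4.
Since 4 = old gcd 4, the gcd can only stay the same or decrease.

Answer: no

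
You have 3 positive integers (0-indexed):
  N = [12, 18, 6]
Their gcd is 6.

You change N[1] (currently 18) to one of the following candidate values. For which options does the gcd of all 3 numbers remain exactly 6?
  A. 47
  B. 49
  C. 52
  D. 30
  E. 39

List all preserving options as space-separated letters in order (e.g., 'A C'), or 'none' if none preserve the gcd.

Old gcd = 6; gcd of others (without N[1]) = 6
New gcd for candidate v: gcd(6, v). Preserves old gcd iff gcd(6, v) = 6.
  Option A: v=47, gcd(6,47)=1 -> changes
  Option B: v=49, gcd(6,49)=1 -> changes
  Option C: v=52, gcd(6,52)=2 -> changes
  Option D: v=30, gcd(6,30)=6 -> preserves
  Option E: v=39, gcd(6,39)=3 -> changes

Answer: D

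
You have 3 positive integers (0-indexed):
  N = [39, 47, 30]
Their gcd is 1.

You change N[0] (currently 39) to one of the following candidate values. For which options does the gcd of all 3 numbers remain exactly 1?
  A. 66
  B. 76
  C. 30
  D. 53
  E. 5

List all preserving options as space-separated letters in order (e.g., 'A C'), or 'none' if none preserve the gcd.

Old gcd = 1; gcd of others (without N[0]) = 1
New gcd for candidate v: gcd(1, v). Preserves old gcd iff gcd(1, v) = 1.
  Option A: v=66, gcd(1,66)=1 -> preserves
  Option B: v=76, gcd(1,76)=1 -> preserves
  Option C: v=30, gcd(1,30)=1 -> preserves
  Option D: v=53, gcd(1,53)=1 -> preserves
  Option E: v=5, gcd(1,5)=1 -> preserves

Answer: A B C D E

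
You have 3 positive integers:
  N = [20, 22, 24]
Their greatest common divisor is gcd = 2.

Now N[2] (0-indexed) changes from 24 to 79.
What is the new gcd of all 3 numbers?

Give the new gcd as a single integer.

Answer: 1

Derivation:
Numbers: [20, 22, 24], gcd = 2
Change: index 2, 24 -> 79
gcd of the OTHER numbers (without index 2): gcd([20, 22]) = 2
New gcd = gcd(g_others, new_val) = gcd(2, 79) = 1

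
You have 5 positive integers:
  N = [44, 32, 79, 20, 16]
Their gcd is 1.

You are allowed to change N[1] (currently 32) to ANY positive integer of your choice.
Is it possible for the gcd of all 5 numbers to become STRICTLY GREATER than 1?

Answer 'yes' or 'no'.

Answer: no

Derivation:
Current gcd = 1
gcd of all OTHER numbers (without N[1]=32): gcd([44, 79, 20, 16]) = 1
The new gcd after any change is gcd(1, new_value).
This can be at most 1.
Since 1 = old gcd 1, the gcd can only stay the same or decrease.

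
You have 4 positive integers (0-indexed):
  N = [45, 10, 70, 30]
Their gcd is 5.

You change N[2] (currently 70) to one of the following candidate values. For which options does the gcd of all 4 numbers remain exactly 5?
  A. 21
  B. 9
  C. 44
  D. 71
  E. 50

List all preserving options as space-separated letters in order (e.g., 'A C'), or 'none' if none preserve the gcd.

Old gcd = 5; gcd of others (without N[2]) = 5
New gcd for candidate v: gcd(5, v). Preserves old gcd iff gcd(5, v) = 5.
  Option A: v=21, gcd(5,21)=1 -> changes
  Option B: v=9, gcd(5,9)=1 -> changes
  Option C: v=44, gcd(5,44)=1 -> changes
  Option D: v=71, gcd(5,71)=1 -> changes
  Option E: v=50, gcd(5,50)=5 -> preserves

Answer: E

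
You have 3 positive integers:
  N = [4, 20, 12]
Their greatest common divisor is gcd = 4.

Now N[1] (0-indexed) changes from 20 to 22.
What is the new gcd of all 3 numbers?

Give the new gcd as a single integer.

Answer: 2

Derivation:
Numbers: [4, 20, 12], gcd = 4
Change: index 1, 20 -> 22
gcd of the OTHER numbers (without index 1): gcd([4, 12]) = 4
New gcd = gcd(g_others, new_val) = gcd(4, 22) = 2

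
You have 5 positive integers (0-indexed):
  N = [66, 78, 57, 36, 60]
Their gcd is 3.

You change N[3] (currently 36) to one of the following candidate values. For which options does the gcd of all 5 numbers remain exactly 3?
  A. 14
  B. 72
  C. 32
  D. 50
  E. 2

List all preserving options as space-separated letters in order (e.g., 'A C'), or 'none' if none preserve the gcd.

Answer: B

Derivation:
Old gcd = 3; gcd of others (without N[3]) = 3
New gcd for candidate v: gcd(3, v). Preserves old gcd iff gcd(3, v) = 3.
  Option A: v=14, gcd(3,14)=1 -> changes
  Option B: v=72, gcd(3,72)=3 -> preserves
  Option C: v=32, gcd(3,32)=1 -> changes
  Option D: v=50, gcd(3,50)=1 -> changes
  Option E: v=2, gcd(3,2)=1 -> changes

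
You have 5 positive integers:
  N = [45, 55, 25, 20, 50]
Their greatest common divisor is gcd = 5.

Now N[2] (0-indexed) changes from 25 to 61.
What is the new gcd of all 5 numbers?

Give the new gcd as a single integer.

Numbers: [45, 55, 25, 20, 50], gcd = 5
Change: index 2, 25 -> 61
gcd of the OTHER numbers (without index 2): gcd([45, 55, 20, 50]) = 5
New gcd = gcd(g_others, new_val) = gcd(5, 61) = 1

Answer: 1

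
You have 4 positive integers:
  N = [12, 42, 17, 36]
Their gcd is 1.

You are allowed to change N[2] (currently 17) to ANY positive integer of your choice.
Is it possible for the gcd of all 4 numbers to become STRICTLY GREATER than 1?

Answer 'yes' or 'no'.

Current gcd = 1
gcd of all OTHER numbers (without N[2]=17): gcd([12, 42, 36]) = 6
The new gcd after any change is gcd(6, new_value).
This can be at most 6.
Since 6 > old gcd 1, the gcd CAN increase (e.g., set N[2] = 6).

Answer: yes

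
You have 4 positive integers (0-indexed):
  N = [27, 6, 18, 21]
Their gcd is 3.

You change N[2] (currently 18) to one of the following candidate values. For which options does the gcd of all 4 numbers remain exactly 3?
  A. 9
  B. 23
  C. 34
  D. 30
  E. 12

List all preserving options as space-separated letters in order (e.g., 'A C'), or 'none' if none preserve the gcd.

Answer: A D E

Derivation:
Old gcd = 3; gcd of others (without N[2]) = 3
New gcd for candidate v: gcd(3, v). Preserves old gcd iff gcd(3, v) = 3.
  Option A: v=9, gcd(3,9)=3 -> preserves
  Option B: v=23, gcd(3,23)=1 -> changes
  Option C: v=34, gcd(3,34)=1 -> changes
  Option D: v=30, gcd(3,30)=3 -> preserves
  Option E: v=12, gcd(3,12)=3 -> preserves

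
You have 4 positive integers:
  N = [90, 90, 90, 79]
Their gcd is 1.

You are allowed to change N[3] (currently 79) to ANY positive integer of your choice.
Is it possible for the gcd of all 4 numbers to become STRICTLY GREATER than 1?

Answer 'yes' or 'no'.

Answer: yes

Derivation:
Current gcd = 1
gcd of all OTHER numbers (without N[3]=79): gcd([90, 90, 90]) = 90
The new gcd after any change is gcd(90, new_value).
This can be at most 90.
Since 90 > old gcd 1, the gcd CAN increase (e.g., set N[3] = 90).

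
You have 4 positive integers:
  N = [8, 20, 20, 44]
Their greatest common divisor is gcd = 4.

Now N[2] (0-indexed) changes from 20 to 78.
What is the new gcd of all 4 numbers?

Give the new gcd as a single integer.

Numbers: [8, 20, 20, 44], gcd = 4
Change: index 2, 20 -> 78
gcd of the OTHER numbers (without index 2): gcd([8, 20, 44]) = 4
New gcd = gcd(g_others, new_val) = gcd(4, 78) = 2

Answer: 2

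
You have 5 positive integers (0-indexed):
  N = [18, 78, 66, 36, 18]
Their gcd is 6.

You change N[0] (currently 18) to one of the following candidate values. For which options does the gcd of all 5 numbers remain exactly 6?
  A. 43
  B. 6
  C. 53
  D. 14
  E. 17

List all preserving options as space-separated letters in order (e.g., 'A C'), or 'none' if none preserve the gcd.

Answer: B

Derivation:
Old gcd = 6; gcd of others (without N[0]) = 6
New gcd for candidate v: gcd(6, v). Preserves old gcd iff gcd(6, v) = 6.
  Option A: v=43, gcd(6,43)=1 -> changes
  Option B: v=6, gcd(6,6)=6 -> preserves
  Option C: v=53, gcd(6,53)=1 -> changes
  Option D: v=14, gcd(6,14)=2 -> changes
  Option E: v=17, gcd(6,17)=1 -> changes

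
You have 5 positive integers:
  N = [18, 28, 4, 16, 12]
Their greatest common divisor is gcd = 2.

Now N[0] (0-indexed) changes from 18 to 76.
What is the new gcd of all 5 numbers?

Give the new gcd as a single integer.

Answer: 4

Derivation:
Numbers: [18, 28, 4, 16, 12], gcd = 2
Change: index 0, 18 -> 76
gcd of the OTHER numbers (without index 0): gcd([28, 4, 16, 12]) = 4
New gcd = gcd(g_others, new_val) = gcd(4, 76) = 4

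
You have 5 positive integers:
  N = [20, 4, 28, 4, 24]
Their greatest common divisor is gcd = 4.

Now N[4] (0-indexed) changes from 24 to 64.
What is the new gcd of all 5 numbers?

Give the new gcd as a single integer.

Answer: 4

Derivation:
Numbers: [20, 4, 28, 4, 24], gcd = 4
Change: index 4, 24 -> 64
gcd of the OTHER numbers (without index 4): gcd([20, 4, 28, 4]) = 4
New gcd = gcd(g_others, new_val) = gcd(4, 64) = 4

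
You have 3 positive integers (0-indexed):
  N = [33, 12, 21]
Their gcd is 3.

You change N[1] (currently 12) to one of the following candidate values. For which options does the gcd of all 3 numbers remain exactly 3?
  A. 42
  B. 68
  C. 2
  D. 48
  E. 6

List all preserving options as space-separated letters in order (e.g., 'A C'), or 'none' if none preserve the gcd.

Answer: A D E

Derivation:
Old gcd = 3; gcd of others (without N[1]) = 3
New gcd for candidate v: gcd(3, v). Preserves old gcd iff gcd(3, v) = 3.
  Option A: v=42, gcd(3,42)=3 -> preserves
  Option B: v=68, gcd(3,68)=1 -> changes
  Option C: v=2, gcd(3,2)=1 -> changes
  Option D: v=48, gcd(3,48)=3 -> preserves
  Option E: v=6, gcd(3,6)=3 -> preserves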